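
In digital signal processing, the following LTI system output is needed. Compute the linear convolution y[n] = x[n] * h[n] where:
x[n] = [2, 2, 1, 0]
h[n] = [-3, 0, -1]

y[n] = sum_k x[k]*h[n-k]. Output length = len(x) + len(h) - 1 = 4 + 3 - 1 = 6.
y[0] = 2*-3 = -6
y[1] = 2*-3 + 2*0 = -6
y[2] = 1*-3 + 2*0 + 2*-1 = -5
y[3] = 0*-3 + 1*0 + 2*-1 = -2
y[4] = 0*0 + 1*-1 = -1
y[5] = 0*-1 = 0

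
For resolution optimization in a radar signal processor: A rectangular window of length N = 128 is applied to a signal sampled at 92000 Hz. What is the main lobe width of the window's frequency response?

For a rectangular window of length N,
the main lobe width in frequency is 2*f_s/N.
= 2*92000/128 = 2875/2 Hz
This determines the minimum frequency separation for resolving two sinusoids.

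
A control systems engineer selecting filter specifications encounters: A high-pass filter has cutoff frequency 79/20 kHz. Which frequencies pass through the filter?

A high-pass filter passes all frequencies above the cutoff frequency 79/20 kHz and attenuates lower frequencies.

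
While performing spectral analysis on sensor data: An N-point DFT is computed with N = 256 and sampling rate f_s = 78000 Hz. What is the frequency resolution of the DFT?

DFT frequency resolution = f_s / N
= 78000 / 256 = 4875/16 Hz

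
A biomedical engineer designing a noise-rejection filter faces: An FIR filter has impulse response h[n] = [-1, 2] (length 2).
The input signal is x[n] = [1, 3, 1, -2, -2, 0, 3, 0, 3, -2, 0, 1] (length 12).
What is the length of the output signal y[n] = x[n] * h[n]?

For linear convolution, the output length is:
len(y) = len(x) + len(h) - 1 = 12 + 2 - 1 = 13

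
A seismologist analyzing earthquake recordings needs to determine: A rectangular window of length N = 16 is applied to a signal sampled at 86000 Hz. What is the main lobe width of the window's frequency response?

For a rectangular window of length N,
the main lobe width in frequency is 2*f_s/N.
= 2*86000/16 = 10750 Hz
This determines the minimum frequency separation for resolving two sinusoids.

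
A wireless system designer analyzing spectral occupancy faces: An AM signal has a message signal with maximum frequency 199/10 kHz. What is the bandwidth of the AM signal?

In AM (double-sideband), the bandwidth is twice the message frequency.
BW = 2 * f_m = 2 * 199/10 kHz = 199/5 kHz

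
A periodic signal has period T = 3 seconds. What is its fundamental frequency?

The fundamental frequency is the reciprocal of the period.
f = 1/T = 1/(3) = 1/3 Hz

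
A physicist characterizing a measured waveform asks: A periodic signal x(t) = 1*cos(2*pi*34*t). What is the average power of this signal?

Average power of A*cos(wt) is A^2/2.
P = 1^2 / 2 = 1/2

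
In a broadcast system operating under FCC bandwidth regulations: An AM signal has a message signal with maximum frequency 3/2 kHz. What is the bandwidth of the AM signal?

In AM (double-sideband), the bandwidth is twice the message frequency.
BW = 2 * f_m = 2 * 3/2 kHz = 3 kHz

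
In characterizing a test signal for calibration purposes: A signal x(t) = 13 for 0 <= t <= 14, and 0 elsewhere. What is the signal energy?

Energy = integral of |x(t)|^2 dt over the signal duration
= 13^2 * 14 = 169 * 14 = 2366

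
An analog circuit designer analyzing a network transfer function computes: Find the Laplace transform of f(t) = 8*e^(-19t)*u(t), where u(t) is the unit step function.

Standard Laplace transform pair:
e^(-at)*u(t) <-> 1/(s+a)
With a = 19: L{8*e^(-19t)*u(t)} = 8/(s+19), ROC: Re(s) > -19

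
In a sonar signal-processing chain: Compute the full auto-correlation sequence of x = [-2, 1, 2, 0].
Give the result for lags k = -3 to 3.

r_xx[k] = sum_m x[m]*x[m+k], indexed from 0, for k = -3 to 3:
  r_xx[-3] = x[3]*x[0] = 0
  r_xx[-2] = x[2]*x[0] + x[3]*x[1] = -4
  r_xx[-1] = x[1]*x[0] + x[2]*x[1] + x[3]*x[2] = 0
  r_xx[0] = x[0]*x[0] + x[1]*x[1] + x[2]*x[2] + x[3]*x[3] = 9
  r_xx[1] = x[0]*x[1] + x[1]*x[2] + x[2]*x[3] = 0
  r_xx[2] = x[0]*x[2] + x[1]*x[3] = -4
  r_xx[3] = x[0]*x[3] = 0
r_xx = [0, -4, 0, 9, 0, -4, 0]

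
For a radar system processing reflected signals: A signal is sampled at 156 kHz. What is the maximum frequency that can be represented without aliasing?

The maximum frequency that can be represented without aliasing
is the Nyquist frequency: f_max = f_s / 2 = 156 kHz / 2 = 78 kHz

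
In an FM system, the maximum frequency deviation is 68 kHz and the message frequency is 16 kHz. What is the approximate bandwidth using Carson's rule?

Carson's rule: BW = 2*(delta_f + f_m)
= 2*(68 + 16) kHz = 168 kHz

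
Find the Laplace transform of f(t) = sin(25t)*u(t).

Standard pair: sin(wt)*u(t) <-> w/(s^2+w^2)
With w = 25: L{sin(25t)*u(t)} = 25/(s^2+625)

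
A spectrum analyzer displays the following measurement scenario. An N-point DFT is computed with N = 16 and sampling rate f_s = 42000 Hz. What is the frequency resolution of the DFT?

DFT frequency resolution = f_s / N
= 42000 / 16 = 2625 Hz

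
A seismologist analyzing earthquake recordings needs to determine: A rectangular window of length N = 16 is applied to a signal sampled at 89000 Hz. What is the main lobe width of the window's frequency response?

For a rectangular window of length N,
the main lobe width in frequency is 2*f_s/N.
= 2*89000/16 = 11125 Hz
This determines the minimum frequency separation for resolving two sinusoids.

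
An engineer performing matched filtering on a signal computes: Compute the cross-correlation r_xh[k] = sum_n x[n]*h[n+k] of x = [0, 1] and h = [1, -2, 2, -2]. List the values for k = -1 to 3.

Both sequences indexed from 0 and zero outside their support.
Lags with overlap: k = -1 to 3.
  r_xh[-1] = x[1]*h[0] = 1
  r_xh[0] = x[0]*h[0] + x[1]*h[1] = -2
  r_xh[1] = x[0]*h[1] + x[1]*h[2] = 2
  r_xh[2] = x[0]*h[2] + x[1]*h[3] = -2
  r_xh[3] = x[0]*h[3] = 0
r_xh = [1, -2, 2, -2, 0] (for k = -1, ..., 3)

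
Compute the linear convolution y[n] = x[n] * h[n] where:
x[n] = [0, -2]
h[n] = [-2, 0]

y[n] = sum_k x[k]*h[n-k]. Output length = len(x) + len(h) - 1 = 2 + 2 - 1 = 3.
y[0] = 0*-2 = 0
y[1] = -2*-2 + 0*0 = 4
y[2] = -2*0 = 0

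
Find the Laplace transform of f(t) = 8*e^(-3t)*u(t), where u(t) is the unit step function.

Standard Laplace transform pair:
e^(-at)*u(t) <-> 1/(s+a)
With a = 3: L{8*e^(-3t)*u(t)} = 8/(s+3), ROC: Re(s) > -3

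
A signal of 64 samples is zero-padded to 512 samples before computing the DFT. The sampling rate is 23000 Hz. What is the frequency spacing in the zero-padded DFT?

Original DFT: N = 64, resolution = f_s/N = 23000/64 = 2875/8 Hz
Zero-padded DFT: N = 512, resolution = f_s/N = 23000/512 = 2875/64 Hz
Zero-padding interpolates the spectrum (finer frequency grid)
but does NOT improve the true spectral resolution (ability to resolve close frequencies).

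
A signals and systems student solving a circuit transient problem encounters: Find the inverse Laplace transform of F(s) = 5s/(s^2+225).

Standard pair: s/(s^2+w^2) <-> cos(wt)*u(t)
With k=5, w=15: f(t) = 5*cos(15t)*u(t)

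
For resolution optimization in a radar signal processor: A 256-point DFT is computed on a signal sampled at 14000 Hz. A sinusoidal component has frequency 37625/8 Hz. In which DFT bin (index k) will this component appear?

DFT frequency resolution = f_s/N = 14000/256 = 875/16 Hz
Bin index k = f_signal / resolution = 37625/8 / 875/16 = 86
The signal frequency 37625/8 Hz falls in DFT bin k = 86.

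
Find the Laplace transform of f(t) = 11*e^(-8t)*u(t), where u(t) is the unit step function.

Standard Laplace transform pair:
e^(-at)*u(t) <-> 1/(s+a)
With a = 8: L{11*e^(-8t)*u(t)} = 11/(s+8), ROC: Re(s) > -8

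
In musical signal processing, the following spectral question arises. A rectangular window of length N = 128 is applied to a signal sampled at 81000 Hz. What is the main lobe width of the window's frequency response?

For a rectangular window of length N,
the main lobe width in frequency is 2*f_s/N.
= 2*81000/128 = 10125/8 Hz
This determines the minimum frequency separation for resolving two sinusoids.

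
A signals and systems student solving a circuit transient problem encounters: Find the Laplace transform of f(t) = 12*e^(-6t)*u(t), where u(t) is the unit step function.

Standard Laplace transform pair:
e^(-at)*u(t) <-> 1/(s+a)
With a = 6: L{12*e^(-6t)*u(t)} = 12/(s+6), ROC: Re(s) > -6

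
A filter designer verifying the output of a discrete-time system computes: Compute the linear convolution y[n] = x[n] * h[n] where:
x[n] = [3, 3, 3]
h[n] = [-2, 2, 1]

y[n] = sum_k x[k]*h[n-k]. Output length = len(x) + len(h) - 1 = 3 + 3 - 1 = 5.
y[0] = 3*-2 = -6
y[1] = 3*-2 + 3*2 = 0
y[2] = 3*-2 + 3*2 + 3*1 = 3
y[3] = 3*2 + 3*1 = 9
y[4] = 3*1 = 3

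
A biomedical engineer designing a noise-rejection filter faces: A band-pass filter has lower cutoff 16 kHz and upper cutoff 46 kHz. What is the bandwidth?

Bandwidth = f_high - f_low
= 46 kHz - 16 kHz = 30 kHz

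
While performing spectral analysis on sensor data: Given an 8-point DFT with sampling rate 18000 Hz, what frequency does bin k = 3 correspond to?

The frequency of DFT bin k is: f_k = k * f_s / N
f_3 = 3 * 18000 / 8 = 6750 Hz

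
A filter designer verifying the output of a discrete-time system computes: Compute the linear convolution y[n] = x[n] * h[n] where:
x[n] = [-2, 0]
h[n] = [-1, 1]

y[n] = sum_k x[k]*h[n-k]. Output length = len(x) + len(h) - 1 = 2 + 2 - 1 = 3.
y[0] = -2*-1 = 2
y[1] = 0*-1 + -2*1 = -2
y[2] = 0*1 = 0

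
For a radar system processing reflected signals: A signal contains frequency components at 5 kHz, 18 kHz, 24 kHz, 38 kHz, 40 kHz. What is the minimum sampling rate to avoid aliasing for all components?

The highest frequency component is f_max = 40 kHz.
Nyquist rate = 2 * f_max = 2 * 40 kHz = 80 kHz.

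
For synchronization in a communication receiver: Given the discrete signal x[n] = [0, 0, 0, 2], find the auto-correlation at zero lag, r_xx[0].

The auto-correlation at zero lag r_xx[0] equals the signal energy.
r_xx[0] = sum of x[n]^2 = 0^2 + 0^2 + 0^2 + 2^2
= 0 + 0 + 0 + 4 = 4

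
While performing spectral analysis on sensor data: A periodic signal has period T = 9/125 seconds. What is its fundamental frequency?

The fundamental frequency is the reciprocal of the period.
f = 1/T = 1/(9/125) = 125/9 Hz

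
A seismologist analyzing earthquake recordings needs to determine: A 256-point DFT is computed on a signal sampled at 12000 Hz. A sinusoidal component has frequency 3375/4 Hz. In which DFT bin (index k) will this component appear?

DFT frequency resolution = f_s/N = 12000/256 = 375/8 Hz
Bin index k = f_signal / resolution = 3375/4 / 375/8 = 18
The signal frequency 3375/4 Hz falls in DFT bin k = 18.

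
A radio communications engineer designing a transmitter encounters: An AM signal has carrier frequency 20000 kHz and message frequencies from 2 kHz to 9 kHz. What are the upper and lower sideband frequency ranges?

Upper sideband (USB) = fc + [fm_low, fm_high] = 20000 + [2, 9] = [20002, 20009] kHz
Lower sideband (LSB) = fc - [fm_high, fm_low] = 20000 - [9, 2] = [19991, 19998] kHz
Total occupied spectrum: 19991 kHz to 20009 kHz (plus carrier at 20000 kHz)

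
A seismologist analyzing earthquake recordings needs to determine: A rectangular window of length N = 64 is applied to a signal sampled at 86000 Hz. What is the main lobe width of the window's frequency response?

For a rectangular window of length N,
the main lobe width in frequency is 2*f_s/N.
= 2*86000/64 = 5375/2 Hz
This determines the minimum frequency separation for resolving two sinusoids.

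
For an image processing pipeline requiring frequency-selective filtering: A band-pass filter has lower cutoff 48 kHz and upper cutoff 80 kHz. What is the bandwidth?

Bandwidth = f_high - f_low
= 80 kHz - 48 kHz = 32 kHz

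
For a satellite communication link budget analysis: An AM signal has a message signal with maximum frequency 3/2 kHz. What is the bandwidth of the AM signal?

In AM (double-sideband), the bandwidth is twice the message frequency.
BW = 2 * f_m = 2 * 3/2 kHz = 3 kHz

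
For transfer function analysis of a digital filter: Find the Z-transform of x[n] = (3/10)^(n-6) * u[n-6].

Time-shifting property: if X(z) = Z{x[n]}, then Z{x[n-d]} = z^(-d) * X(z)
X(z) = z/(z - 3/10) for x[n] = (3/10)^n * u[n]
Z{x[n-6]} = z^(-6) * z/(z - 3/10) = z^(-5)/(z - 3/10)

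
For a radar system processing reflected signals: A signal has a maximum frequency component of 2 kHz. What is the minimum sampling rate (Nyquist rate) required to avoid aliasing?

By the Nyquist-Shannon sampling theorem,
the minimum sampling rate (Nyquist rate) must be at least 2 * f_max.
Nyquist rate = 2 * 2 kHz = 4 kHz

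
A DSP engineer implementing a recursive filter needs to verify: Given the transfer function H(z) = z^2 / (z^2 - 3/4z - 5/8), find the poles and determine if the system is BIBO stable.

Poles are roots of the denominator: z^2 - 3/4z - 5/8 = 0.
Quadratic formula: z = [-(-3/4) +/- sqrt((-3/4)^2 - 4*(-5/8))] / 2
Discriminant = 9/16 + 5/2 = 49/16; sqrt = 7/4.
z = (3/4 +/- 7/4) / 2 => z = 5/4 or z = -1/2.
|p1| = 5/4, |p2| = 1/2.
For BIBO stability, all poles must lie inside the unit circle (|p| < 1).
System is UNSTABLE since at least one |p| >= 1.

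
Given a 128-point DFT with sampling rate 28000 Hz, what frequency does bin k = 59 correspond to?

The frequency of DFT bin k is: f_k = k * f_s / N
f_59 = 59 * 28000 / 128 = 51625/4 Hz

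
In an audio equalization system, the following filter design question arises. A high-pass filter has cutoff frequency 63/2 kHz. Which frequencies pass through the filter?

A high-pass filter passes all frequencies above the cutoff frequency 63/2 kHz and attenuates lower frequencies.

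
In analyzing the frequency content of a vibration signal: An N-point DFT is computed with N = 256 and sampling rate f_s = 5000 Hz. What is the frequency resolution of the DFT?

DFT frequency resolution = f_s / N
= 5000 / 256 = 625/32 Hz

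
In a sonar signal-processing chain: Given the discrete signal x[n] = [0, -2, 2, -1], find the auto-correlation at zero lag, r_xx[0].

The auto-correlation at zero lag r_xx[0] equals the signal energy.
r_xx[0] = sum of x[n]^2 = 0^2 + (-2)^2 + 2^2 + (-1)^2
= 0 + 4 + 4 + 1 = 9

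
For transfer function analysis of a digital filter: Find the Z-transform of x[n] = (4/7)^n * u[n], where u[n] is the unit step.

The Z-transform of a^n * u[n] is z/(z-a) for |z| > |a|.
Here a = 4/7, so X(z) = z/(z - (4/7)) = 7z/(7z - 4)
ROC: |z| > 4/7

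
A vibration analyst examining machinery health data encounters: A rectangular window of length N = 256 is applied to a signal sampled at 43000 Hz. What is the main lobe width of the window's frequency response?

For a rectangular window of length N,
the main lobe width in frequency is 2*f_s/N.
= 2*43000/256 = 5375/16 Hz
This determines the minimum frequency separation for resolving two sinusoids.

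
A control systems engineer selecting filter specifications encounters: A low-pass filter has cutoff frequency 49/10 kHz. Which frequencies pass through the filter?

A low-pass filter passes all frequencies below the cutoff frequency 49/10 kHz and attenuates higher frequencies.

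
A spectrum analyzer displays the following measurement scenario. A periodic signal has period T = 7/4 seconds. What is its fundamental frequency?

The fundamental frequency is the reciprocal of the period.
f = 1/T = 1/(7/4) = 4/7 Hz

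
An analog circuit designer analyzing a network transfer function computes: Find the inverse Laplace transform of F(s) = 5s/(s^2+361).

Standard pair: s/(s^2+w^2) <-> cos(wt)*u(t)
With k=5, w=19: f(t) = 5*cos(19t)*u(t)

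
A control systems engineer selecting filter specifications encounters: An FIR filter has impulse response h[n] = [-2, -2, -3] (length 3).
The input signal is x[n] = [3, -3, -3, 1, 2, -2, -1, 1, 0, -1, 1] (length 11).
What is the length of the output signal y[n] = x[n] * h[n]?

For linear convolution, the output length is:
len(y) = len(x) + len(h) - 1 = 11 + 3 - 1 = 13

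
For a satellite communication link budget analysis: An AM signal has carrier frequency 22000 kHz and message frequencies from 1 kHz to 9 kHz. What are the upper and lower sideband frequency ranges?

Upper sideband (USB) = fc + [fm_low, fm_high] = 22000 + [1, 9] = [22001, 22009] kHz
Lower sideband (LSB) = fc - [fm_high, fm_low] = 22000 - [9, 1] = [21991, 21999] kHz
Total occupied spectrum: 21991 kHz to 22009 kHz (plus carrier at 22000 kHz)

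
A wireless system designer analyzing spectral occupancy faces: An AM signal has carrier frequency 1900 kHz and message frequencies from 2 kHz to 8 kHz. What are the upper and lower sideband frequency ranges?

Upper sideband (USB) = fc + [fm_low, fm_high] = 1900 + [2, 8] = [1902, 1908] kHz
Lower sideband (LSB) = fc - [fm_high, fm_low] = 1900 - [8, 2] = [1892, 1898] kHz
Total occupied spectrum: 1892 kHz to 1908 kHz (plus carrier at 1900 kHz)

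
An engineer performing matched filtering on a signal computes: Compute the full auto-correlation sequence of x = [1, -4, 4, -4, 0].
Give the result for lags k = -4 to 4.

r_xx[k] = sum_m x[m]*x[m+k], indexed from 0, for k = -4 to 4:
  r_xx[-4] = x[4]*x[0] = 0
  r_xx[-3] = x[3]*x[0] + x[4]*x[1] = -4
  r_xx[-2] = x[2]*x[0] + x[3]*x[1] + x[4]*x[2] = 20
  r_xx[-1] = x[1]*x[0] + x[2]*x[1] + x[3]*x[2] + x[4]*x[3] = -36
  r_xx[0] = x[0]*x[0] + x[1]*x[1] + x[2]*x[2] + x[3]*x[3] + x[4]*x[4] = 49
  r_xx[1] = x[0]*x[1] + x[1]*x[2] + x[2]*x[3] + x[3]*x[4] = -36
  r_xx[2] = x[0]*x[2] + x[1]*x[3] + x[2]*x[4] = 20
  r_xx[3] = x[0]*x[3] + x[1]*x[4] = -4
  r_xx[4] = x[0]*x[4] = 0
r_xx = [0, -4, 20, -36, 49, -36, 20, -4, 0]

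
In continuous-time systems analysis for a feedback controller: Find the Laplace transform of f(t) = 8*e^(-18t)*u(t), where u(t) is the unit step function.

Standard Laplace transform pair:
e^(-at)*u(t) <-> 1/(s+a)
With a = 18: L{8*e^(-18t)*u(t)} = 8/(s+18), ROC: Re(s) > -18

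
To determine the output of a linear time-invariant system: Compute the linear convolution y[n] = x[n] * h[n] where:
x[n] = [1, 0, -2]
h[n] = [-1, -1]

y[n] = sum_k x[k]*h[n-k]. Output length = len(x) + len(h) - 1 = 3 + 2 - 1 = 4.
y[0] = 1*-1 = -1
y[1] = 0*-1 + 1*-1 = -1
y[2] = -2*-1 + 0*-1 = 2
y[3] = -2*-1 = 2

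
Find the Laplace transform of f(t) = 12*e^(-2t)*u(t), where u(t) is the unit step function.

Standard Laplace transform pair:
e^(-at)*u(t) <-> 1/(s+a)
With a = 2: L{12*e^(-2t)*u(t)} = 12/(s+2), ROC: Re(s) > -2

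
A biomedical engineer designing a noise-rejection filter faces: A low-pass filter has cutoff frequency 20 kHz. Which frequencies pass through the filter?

A low-pass filter passes all frequencies below the cutoff frequency 20 kHz and attenuates higher frequencies.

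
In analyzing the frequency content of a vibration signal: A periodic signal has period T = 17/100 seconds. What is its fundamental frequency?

The fundamental frequency is the reciprocal of the period.
f = 1/T = 1/(17/100) = 100/17 Hz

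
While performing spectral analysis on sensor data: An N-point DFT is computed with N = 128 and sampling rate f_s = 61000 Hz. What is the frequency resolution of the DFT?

DFT frequency resolution = f_s / N
= 61000 / 128 = 7625/16 Hz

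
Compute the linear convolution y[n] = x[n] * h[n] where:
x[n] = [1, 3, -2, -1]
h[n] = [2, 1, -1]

y[n] = sum_k x[k]*h[n-k]. Output length = len(x) + len(h) - 1 = 4 + 3 - 1 = 6.
y[0] = 1*2 = 2
y[1] = 3*2 + 1*1 = 7
y[2] = -2*2 + 3*1 + 1*-1 = -2
y[3] = -1*2 + -2*1 + 3*-1 = -7
y[4] = -1*1 + -2*-1 = 1
y[5] = -1*-1 = 1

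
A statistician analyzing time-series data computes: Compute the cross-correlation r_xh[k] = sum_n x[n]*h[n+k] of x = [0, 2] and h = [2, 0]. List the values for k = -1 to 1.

Both sequences indexed from 0 and zero outside their support.
Lags with overlap: k = -1 to 1.
  r_xh[-1] = x[1]*h[0] = 4
  r_xh[0] = x[0]*h[0] + x[1]*h[1] = 0
  r_xh[1] = x[0]*h[1] = 0
r_xh = [4, 0, 0] (for k = -1, ..., 1)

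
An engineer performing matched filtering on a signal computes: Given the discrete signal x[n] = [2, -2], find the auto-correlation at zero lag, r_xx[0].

The auto-correlation at zero lag r_xx[0] equals the signal energy.
r_xx[0] = sum of x[n]^2 = 2^2 + (-2)^2
= 4 + 4 = 8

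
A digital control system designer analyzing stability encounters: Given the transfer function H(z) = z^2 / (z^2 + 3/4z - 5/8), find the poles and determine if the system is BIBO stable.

Poles are roots of the denominator: z^2 + 3/4z - 5/8 = 0.
Quadratic formula: z = [-(3/4) +/- sqrt((3/4)^2 - 4*(-5/8))] / 2
Discriminant = 9/16 + 5/2 = 49/16; sqrt = 7/4.
z = (-3/4 +/- 7/4) / 2 => z = 1/2 or z = -5/4.
|p1| = 5/4, |p2| = 1/2.
For BIBO stability, all poles must lie inside the unit circle (|p| < 1).
System is UNSTABLE since at least one |p| >= 1.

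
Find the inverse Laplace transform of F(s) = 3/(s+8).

Standard pair: k/(s+a) <-> k*e^(-at)*u(t)
With k=3, a=8: f(t) = 3*e^(-8t)*u(t)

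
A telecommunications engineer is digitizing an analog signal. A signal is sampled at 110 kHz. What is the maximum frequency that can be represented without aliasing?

The maximum frequency that can be represented without aliasing
is the Nyquist frequency: f_max = f_s / 2 = 110 kHz / 2 = 55 kHz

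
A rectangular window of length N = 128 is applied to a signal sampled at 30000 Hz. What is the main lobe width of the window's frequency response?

For a rectangular window of length N,
the main lobe width in frequency is 2*f_s/N.
= 2*30000/128 = 1875/4 Hz
This determines the minimum frequency separation for resolving two sinusoids.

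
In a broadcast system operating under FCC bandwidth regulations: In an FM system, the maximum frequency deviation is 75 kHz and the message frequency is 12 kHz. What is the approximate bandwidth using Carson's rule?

Carson's rule: BW = 2*(delta_f + f_m)
= 2*(75 + 12) kHz = 174 kHz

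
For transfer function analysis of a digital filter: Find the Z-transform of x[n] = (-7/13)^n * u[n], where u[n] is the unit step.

The Z-transform of a^n * u[n] is z/(z-a) for |z| > |a|.
Here a = -7/13, so X(z) = z/(z - (-7/13)) = 13z/(13z + 7)
ROC: |z| > 7/13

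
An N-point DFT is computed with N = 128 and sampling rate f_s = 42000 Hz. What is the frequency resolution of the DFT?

DFT frequency resolution = f_s / N
= 42000 / 128 = 2625/8 Hz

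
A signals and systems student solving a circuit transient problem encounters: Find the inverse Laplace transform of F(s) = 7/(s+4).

Standard pair: k/(s+a) <-> k*e^(-at)*u(t)
With k=7, a=4: f(t) = 7*e^(-4t)*u(t)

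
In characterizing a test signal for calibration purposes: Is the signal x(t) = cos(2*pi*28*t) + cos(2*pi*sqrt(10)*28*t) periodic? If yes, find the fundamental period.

f1 = 28 Hz, f2 = 28*sqrt(10) Hz
Ratio f2/f1 = sqrt(10), which is irrational.
Since the frequency ratio is irrational, no common period exists.
The signal is not periodic.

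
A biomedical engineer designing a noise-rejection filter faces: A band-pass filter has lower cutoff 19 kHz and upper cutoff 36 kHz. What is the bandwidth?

Bandwidth = f_high - f_low
= 36 kHz - 19 kHz = 17 kHz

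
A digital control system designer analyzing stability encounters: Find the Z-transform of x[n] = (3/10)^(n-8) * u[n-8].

Time-shifting property: if X(z) = Z{x[n]}, then Z{x[n-d]} = z^(-d) * X(z)
X(z) = z/(z - 3/10) for x[n] = (3/10)^n * u[n]
Z{x[n-8]} = z^(-8) * z/(z - 3/10) = z^(-7)/(z - 3/10)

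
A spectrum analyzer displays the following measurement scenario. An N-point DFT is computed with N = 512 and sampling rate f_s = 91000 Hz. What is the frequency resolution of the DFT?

DFT frequency resolution = f_s / N
= 91000 / 512 = 11375/64 Hz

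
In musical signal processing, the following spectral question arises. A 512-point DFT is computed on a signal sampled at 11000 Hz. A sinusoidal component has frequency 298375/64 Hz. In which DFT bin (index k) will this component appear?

DFT frequency resolution = f_s/N = 11000/512 = 1375/64 Hz
Bin index k = f_signal / resolution = 298375/64 / 1375/64 = 217
The signal frequency 298375/64 Hz falls in DFT bin k = 217.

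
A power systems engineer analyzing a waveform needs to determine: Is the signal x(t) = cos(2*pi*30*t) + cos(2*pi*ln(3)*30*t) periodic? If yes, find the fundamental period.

f1 = 30 Hz, f2 = 30*ln(3) Hz
Ratio f2/f1 = ln(3), which is irrational.
Since the frequency ratio is irrational, no common period exists.
The signal is not periodic.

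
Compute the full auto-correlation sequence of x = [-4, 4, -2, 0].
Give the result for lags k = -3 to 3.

r_xx[k] = sum_m x[m]*x[m+k], indexed from 0, for k = -3 to 3:
  r_xx[-3] = x[3]*x[0] = 0
  r_xx[-2] = x[2]*x[0] + x[3]*x[1] = 8
  r_xx[-1] = x[1]*x[0] + x[2]*x[1] + x[3]*x[2] = -24
  r_xx[0] = x[0]*x[0] + x[1]*x[1] + x[2]*x[2] + x[3]*x[3] = 36
  r_xx[1] = x[0]*x[1] + x[1]*x[2] + x[2]*x[3] = -24
  r_xx[2] = x[0]*x[2] + x[1]*x[3] = 8
  r_xx[3] = x[0]*x[3] = 0
r_xx = [0, 8, -24, 36, -24, 8, 0]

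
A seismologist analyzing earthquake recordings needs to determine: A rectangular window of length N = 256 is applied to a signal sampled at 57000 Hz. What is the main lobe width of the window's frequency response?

For a rectangular window of length N,
the main lobe width in frequency is 2*f_s/N.
= 2*57000/256 = 7125/16 Hz
This determines the minimum frequency separation for resolving two sinusoids.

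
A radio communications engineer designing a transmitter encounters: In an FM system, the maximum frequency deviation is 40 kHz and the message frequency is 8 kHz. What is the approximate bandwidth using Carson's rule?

Carson's rule: BW = 2*(delta_f + f_m)
= 2*(40 + 8) kHz = 96 kHz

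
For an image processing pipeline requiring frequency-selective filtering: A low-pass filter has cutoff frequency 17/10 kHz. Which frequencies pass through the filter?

A low-pass filter passes all frequencies below the cutoff frequency 17/10 kHz and attenuates higher frequencies.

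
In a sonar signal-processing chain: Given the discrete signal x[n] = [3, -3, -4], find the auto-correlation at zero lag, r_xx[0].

The auto-correlation at zero lag r_xx[0] equals the signal energy.
r_xx[0] = sum of x[n]^2 = 3^2 + (-3)^2 + (-4)^2
= 9 + 9 + 16 = 34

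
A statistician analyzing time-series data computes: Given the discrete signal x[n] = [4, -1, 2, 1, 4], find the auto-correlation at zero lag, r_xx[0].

The auto-correlation at zero lag r_xx[0] equals the signal energy.
r_xx[0] = sum of x[n]^2 = 4^2 + (-1)^2 + 2^2 + 1^2 + 4^2
= 16 + 1 + 4 + 1 + 16 = 38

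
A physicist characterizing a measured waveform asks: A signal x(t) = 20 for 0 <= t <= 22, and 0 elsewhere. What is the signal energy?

Energy = integral of |x(t)|^2 dt over the signal duration
= 20^2 * 22 = 400 * 22 = 8800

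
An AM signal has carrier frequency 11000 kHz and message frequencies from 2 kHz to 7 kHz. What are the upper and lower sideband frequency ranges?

Upper sideband (USB) = fc + [fm_low, fm_high] = 11000 + [2, 7] = [11002, 11007] kHz
Lower sideband (LSB) = fc - [fm_high, fm_low] = 11000 - [7, 2] = [10993, 10998] kHz
Total occupied spectrum: 10993 kHz to 11007 kHz (plus carrier at 11000 kHz)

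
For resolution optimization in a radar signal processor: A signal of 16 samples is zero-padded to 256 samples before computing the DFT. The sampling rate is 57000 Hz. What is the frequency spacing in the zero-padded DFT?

Original DFT: N = 16, resolution = f_s/N = 57000/16 = 7125/2 Hz
Zero-padded DFT: N = 256, resolution = f_s/N = 57000/256 = 7125/32 Hz
Zero-padding interpolates the spectrum (finer frequency grid)
but does NOT improve the true spectral resolution (ability to resolve close frequencies).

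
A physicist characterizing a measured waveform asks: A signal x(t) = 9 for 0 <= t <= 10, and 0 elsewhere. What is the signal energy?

Energy = integral of |x(t)|^2 dt over the signal duration
= 9^2 * 10 = 81 * 10 = 810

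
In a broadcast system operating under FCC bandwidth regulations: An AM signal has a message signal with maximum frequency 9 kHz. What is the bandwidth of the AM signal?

In AM (double-sideband), the bandwidth is twice the message frequency.
BW = 2 * f_m = 2 * 9 kHz = 18 kHz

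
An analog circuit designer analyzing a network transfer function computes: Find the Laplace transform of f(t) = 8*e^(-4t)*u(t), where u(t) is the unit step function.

Standard Laplace transform pair:
e^(-at)*u(t) <-> 1/(s+a)
With a = 4: L{8*e^(-4t)*u(t)} = 8/(s+4), ROC: Re(s) > -4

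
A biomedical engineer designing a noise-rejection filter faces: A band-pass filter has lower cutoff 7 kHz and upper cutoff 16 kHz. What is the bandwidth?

Bandwidth = f_high - f_low
= 16 kHz - 7 kHz = 9 kHz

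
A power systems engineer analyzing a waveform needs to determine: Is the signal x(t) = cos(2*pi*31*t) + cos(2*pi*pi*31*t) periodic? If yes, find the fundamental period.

f1 = 31 Hz, f2 = 31*pi Hz
Ratio f2/f1 = pi, which is irrational.
Since the frequency ratio is irrational, no common period exists.
The signal is not periodic.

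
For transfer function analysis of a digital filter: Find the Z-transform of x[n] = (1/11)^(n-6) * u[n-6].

Time-shifting property: if X(z) = Z{x[n]}, then Z{x[n-d]} = z^(-d) * X(z)
X(z) = z/(z - 1/11) for x[n] = (1/11)^n * u[n]
Z{x[n-6]} = z^(-6) * z/(z - 1/11) = z^(-5)/(z - 1/11)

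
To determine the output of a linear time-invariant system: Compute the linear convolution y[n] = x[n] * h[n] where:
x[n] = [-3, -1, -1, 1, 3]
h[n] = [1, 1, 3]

y[n] = sum_k x[k]*h[n-k]. Output length = len(x) + len(h) - 1 = 5 + 3 - 1 = 7.
y[0] = -3*1 = -3
y[1] = -1*1 + -3*1 = -4
y[2] = -1*1 + -1*1 + -3*3 = -11
y[3] = 1*1 + -1*1 + -1*3 = -3
y[4] = 3*1 + 1*1 + -1*3 = 1
y[5] = 3*1 + 1*3 = 6
y[6] = 3*3 = 9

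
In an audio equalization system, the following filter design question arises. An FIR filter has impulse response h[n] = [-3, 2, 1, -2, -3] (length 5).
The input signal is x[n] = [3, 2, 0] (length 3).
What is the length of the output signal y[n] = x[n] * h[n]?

For linear convolution, the output length is:
len(y) = len(x) + len(h) - 1 = 3 + 5 - 1 = 7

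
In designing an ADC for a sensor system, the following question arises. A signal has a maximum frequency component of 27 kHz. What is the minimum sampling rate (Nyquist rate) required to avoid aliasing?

By the Nyquist-Shannon sampling theorem,
the minimum sampling rate (Nyquist rate) must be at least 2 * f_max.
Nyquist rate = 2 * 27 kHz = 54 kHz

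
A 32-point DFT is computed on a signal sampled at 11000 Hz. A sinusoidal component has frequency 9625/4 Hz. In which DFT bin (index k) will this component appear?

DFT frequency resolution = f_s/N = 11000/32 = 1375/4 Hz
Bin index k = f_signal / resolution = 9625/4 / 1375/4 = 7
The signal frequency 9625/4 Hz falls in DFT bin k = 7.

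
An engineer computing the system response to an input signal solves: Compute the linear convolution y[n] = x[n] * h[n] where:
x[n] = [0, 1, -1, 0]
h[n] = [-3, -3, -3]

y[n] = sum_k x[k]*h[n-k]. Output length = len(x) + len(h) - 1 = 4 + 3 - 1 = 6.
y[0] = 0*-3 = 0
y[1] = 1*-3 + 0*-3 = -3
y[2] = -1*-3 + 1*-3 + 0*-3 = 0
y[3] = 0*-3 + -1*-3 + 1*-3 = 0
y[4] = 0*-3 + -1*-3 = 3
y[5] = 0*-3 = 0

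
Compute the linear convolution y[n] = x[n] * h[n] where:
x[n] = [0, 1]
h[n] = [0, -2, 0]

y[n] = sum_k x[k]*h[n-k]. Output length = len(x) + len(h) - 1 = 2 + 3 - 1 = 4.
y[0] = 0*0 = 0
y[1] = 1*0 + 0*-2 = 0
y[2] = 1*-2 + 0*0 = -2
y[3] = 1*0 = 0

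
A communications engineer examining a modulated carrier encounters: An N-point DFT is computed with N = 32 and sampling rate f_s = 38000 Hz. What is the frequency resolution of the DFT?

DFT frequency resolution = f_s / N
= 38000 / 32 = 2375/2 Hz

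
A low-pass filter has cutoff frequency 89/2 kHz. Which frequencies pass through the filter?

A low-pass filter passes all frequencies below the cutoff frequency 89/2 kHz and attenuates higher frequencies.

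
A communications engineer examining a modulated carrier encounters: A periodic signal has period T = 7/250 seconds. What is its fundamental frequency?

The fundamental frequency is the reciprocal of the period.
f = 1/T = 1/(7/250) = 250/7 Hz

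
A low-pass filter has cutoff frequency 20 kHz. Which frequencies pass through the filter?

A low-pass filter passes all frequencies below the cutoff frequency 20 kHz and attenuates higher frequencies.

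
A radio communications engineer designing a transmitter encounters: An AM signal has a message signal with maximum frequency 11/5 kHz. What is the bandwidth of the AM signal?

In AM (double-sideband), the bandwidth is twice the message frequency.
BW = 2 * f_m = 2 * 11/5 kHz = 22/5 kHz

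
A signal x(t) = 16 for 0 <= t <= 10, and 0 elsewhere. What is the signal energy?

Energy = integral of |x(t)|^2 dt over the signal duration
= 16^2 * 10 = 256 * 10 = 2560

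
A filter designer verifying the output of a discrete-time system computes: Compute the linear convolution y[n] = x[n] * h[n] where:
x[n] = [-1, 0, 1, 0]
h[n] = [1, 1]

y[n] = sum_k x[k]*h[n-k]. Output length = len(x) + len(h) - 1 = 4 + 2 - 1 = 5.
y[0] = -1*1 = -1
y[1] = 0*1 + -1*1 = -1
y[2] = 1*1 + 0*1 = 1
y[3] = 0*1 + 1*1 = 1
y[4] = 0*1 = 0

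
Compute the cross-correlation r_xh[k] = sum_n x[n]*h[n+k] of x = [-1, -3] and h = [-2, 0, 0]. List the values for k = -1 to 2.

Both sequences indexed from 0 and zero outside their support.
Lags with overlap: k = -1 to 2.
  r_xh[-1] = x[1]*h[0] = 6
  r_xh[0] = x[0]*h[0] + x[1]*h[1] = 2
  r_xh[1] = x[0]*h[1] + x[1]*h[2] = 0
  r_xh[2] = x[0]*h[2] = 0
r_xh = [6, 2, 0, 0] (for k = -1, ..., 2)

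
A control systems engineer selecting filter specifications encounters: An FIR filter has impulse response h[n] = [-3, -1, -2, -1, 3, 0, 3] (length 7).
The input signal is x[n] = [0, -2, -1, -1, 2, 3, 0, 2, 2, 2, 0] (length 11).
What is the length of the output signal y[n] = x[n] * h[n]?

For linear convolution, the output length is:
len(y) = len(x) + len(h) - 1 = 11 + 7 - 1 = 17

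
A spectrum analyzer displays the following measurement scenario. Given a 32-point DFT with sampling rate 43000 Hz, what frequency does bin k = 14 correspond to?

The frequency of DFT bin k is: f_k = k * f_s / N
f_14 = 14 * 43000 / 32 = 37625/2 Hz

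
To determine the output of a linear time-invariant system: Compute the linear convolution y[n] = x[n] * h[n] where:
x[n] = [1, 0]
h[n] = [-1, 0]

y[n] = sum_k x[k]*h[n-k]. Output length = len(x) + len(h) - 1 = 2 + 2 - 1 = 3.
y[0] = 1*-1 = -1
y[1] = 0*-1 + 1*0 = 0
y[2] = 0*0 = 0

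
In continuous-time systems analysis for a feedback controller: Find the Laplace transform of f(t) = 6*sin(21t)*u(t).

Standard pair: sin(wt)*u(t) <-> w/(s^2+w^2)
With w = 21: L{6*sin(21t)*u(t)} = 126/(s^2+441)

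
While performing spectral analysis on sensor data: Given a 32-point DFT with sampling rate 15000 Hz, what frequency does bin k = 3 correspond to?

The frequency of DFT bin k is: f_k = k * f_s / N
f_3 = 3 * 15000 / 32 = 5625/4 Hz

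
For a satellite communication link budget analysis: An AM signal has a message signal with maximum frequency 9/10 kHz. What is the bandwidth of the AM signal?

In AM (double-sideband), the bandwidth is twice the message frequency.
BW = 2 * f_m = 2 * 9/10 kHz = 9/5 kHz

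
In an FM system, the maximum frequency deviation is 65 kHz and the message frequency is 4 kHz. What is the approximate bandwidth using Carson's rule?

Carson's rule: BW = 2*(delta_f + f_m)
= 2*(65 + 4) kHz = 138 kHz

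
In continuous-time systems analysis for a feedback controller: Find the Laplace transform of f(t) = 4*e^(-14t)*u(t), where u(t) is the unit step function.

Standard Laplace transform pair:
e^(-at)*u(t) <-> 1/(s+a)
With a = 14: L{4*e^(-14t)*u(t)} = 4/(s+14), ROC: Re(s) > -14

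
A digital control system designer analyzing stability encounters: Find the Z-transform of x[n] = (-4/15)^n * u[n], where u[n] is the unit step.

The Z-transform of a^n * u[n] is z/(z-a) for |z| > |a|.
Here a = -4/15, so X(z) = z/(z - (-4/15)) = 15z/(15z + 4)
ROC: |z| > 4/15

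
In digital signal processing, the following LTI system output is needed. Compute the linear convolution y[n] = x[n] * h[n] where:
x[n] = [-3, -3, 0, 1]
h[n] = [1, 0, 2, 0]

y[n] = sum_k x[k]*h[n-k]. Output length = len(x) + len(h) - 1 = 4 + 4 - 1 = 7.
y[0] = -3*1 = -3
y[1] = -3*1 + -3*0 = -3
y[2] = 0*1 + -3*0 + -3*2 = -6
y[3] = 1*1 + 0*0 + -3*2 + -3*0 = -5
y[4] = 1*0 + 0*2 + -3*0 = 0
y[5] = 1*2 + 0*0 = 2
y[6] = 1*0 = 0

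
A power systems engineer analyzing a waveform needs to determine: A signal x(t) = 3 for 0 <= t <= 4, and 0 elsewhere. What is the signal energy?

Energy = integral of |x(t)|^2 dt over the signal duration
= 3^2 * 4 = 9 * 4 = 36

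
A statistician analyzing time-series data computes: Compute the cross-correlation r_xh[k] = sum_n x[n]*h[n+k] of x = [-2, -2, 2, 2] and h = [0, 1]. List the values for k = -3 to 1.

Both sequences indexed from 0 and zero outside their support.
Lags with overlap: k = -3 to 1.
  r_xh[-3] = x[3]*h[0] = 0
  r_xh[-2] = x[2]*h[0] + x[3]*h[1] = 2
  r_xh[-1] = x[1]*h[0] + x[2]*h[1] = 2
  r_xh[0] = x[0]*h[0] + x[1]*h[1] = -2
  r_xh[1] = x[0]*h[1] = -2
r_xh = [0, 2, 2, -2, -2] (for k = -3, ..., 1)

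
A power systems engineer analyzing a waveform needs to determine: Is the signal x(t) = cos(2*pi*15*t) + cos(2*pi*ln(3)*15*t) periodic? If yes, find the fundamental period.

f1 = 15 Hz, f2 = 15*ln(3) Hz
Ratio f2/f1 = ln(3), which is irrational.
Since the frequency ratio is irrational, no common period exists.
The signal is not periodic.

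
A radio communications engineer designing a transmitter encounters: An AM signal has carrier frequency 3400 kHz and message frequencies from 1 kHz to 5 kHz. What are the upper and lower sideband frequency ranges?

Upper sideband (USB) = fc + [fm_low, fm_high] = 3400 + [1, 5] = [3401, 3405] kHz
Lower sideband (LSB) = fc - [fm_high, fm_low] = 3400 - [5, 1] = [3395, 3399] kHz
Total occupied spectrum: 3395 kHz to 3405 kHz (plus carrier at 3400 kHz)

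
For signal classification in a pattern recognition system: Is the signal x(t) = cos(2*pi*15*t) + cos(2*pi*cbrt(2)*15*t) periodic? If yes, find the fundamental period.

f1 = 15 Hz, f2 = 15*cbrt(2) Hz
Ratio f2/f1 = cbrt(2), which is irrational.
Since the frequency ratio is irrational, no common period exists.
The signal is not periodic.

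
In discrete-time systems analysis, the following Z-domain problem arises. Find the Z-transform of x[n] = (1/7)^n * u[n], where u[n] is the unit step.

The Z-transform of a^n * u[n] is z/(z-a) for |z| > |a|.
Here a = 1/7, so X(z) = z/(z - (1/7)) = 7z/(7z - 1)
ROC: |z| > 1/7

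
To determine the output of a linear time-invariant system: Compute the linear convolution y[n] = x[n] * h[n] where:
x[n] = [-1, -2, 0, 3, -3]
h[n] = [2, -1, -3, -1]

y[n] = sum_k x[k]*h[n-k]. Output length = len(x) + len(h) - 1 = 5 + 4 - 1 = 8.
y[0] = -1*2 = -2
y[1] = -2*2 + -1*-1 = -3
y[2] = 0*2 + -2*-1 + -1*-3 = 5
y[3] = 3*2 + 0*-1 + -2*-3 + -1*-1 = 13
y[4] = -3*2 + 3*-1 + 0*-3 + -2*-1 = -7
y[5] = -3*-1 + 3*-3 + 0*-1 = -6
y[6] = -3*-3 + 3*-1 = 6
y[7] = -3*-1 = 3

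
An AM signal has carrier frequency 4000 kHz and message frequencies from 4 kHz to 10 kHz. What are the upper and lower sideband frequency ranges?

Upper sideband (USB) = fc + [fm_low, fm_high] = 4000 + [4, 10] = [4004, 4010] kHz
Lower sideband (LSB) = fc - [fm_high, fm_low] = 4000 - [10, 4] = [3990, 3996] kHz
Total occupied spectrum: 3990 kHz to 4010 kHz (plus carrier at 4000 kHz)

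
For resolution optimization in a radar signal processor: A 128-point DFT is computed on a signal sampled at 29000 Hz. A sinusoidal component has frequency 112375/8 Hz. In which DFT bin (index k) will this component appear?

DFT frequency resolution = f_s/N = 29000/128 = 3625/16 Hz
Bin index k = f_signal / resolution = 112375/8 / 3625/16 = 62
The signal frequency 112375/8 Hz falls in DFT bin k = 62.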